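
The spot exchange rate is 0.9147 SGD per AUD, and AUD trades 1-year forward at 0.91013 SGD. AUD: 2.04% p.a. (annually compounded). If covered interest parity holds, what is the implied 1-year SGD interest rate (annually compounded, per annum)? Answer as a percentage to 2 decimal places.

T = 1 year.
By CIP, F/S equals the SGD-to-AUD growth ratio: 0.91013/0.9147 = 0.9950038.
The AUD side grows by (1 + 0.0204)^1 = 1.020400.
So the SGD growth factor = 1.0153019.
r = 1.0153019^(1/1) − 1 = 0.015302 → 1.53%.

1.53%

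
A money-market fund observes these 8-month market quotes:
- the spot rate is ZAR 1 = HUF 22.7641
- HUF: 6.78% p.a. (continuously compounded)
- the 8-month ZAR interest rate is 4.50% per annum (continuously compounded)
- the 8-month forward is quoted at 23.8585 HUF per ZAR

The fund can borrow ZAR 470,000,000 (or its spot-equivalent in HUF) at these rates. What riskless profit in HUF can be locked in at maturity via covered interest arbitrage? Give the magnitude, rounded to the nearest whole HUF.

T = 8/12 years.
Keep in ZAR, deliver into the forward: 470,000,000·1.030454533954·23.8585 = HUF 11,554,996,764.22.
Swap to HUF now, deposit: 470,000,000·22.7641·1.046237086403 = HUF 11,193,823,459.54.
The quoted forward overvalues ZAR, so borrow HUF, buy ZAR at spot, deposit the ZAR at 4.50%, and sell the proceeds forward at 23.8585.
Profit = 11,554,996,764.22 − 11,193,823,459.54 = HUF 361,173,305.

HUF 361,173,305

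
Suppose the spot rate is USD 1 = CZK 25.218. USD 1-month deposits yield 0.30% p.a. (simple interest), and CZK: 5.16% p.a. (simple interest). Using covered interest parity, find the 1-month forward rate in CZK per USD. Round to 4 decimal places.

T = 1/12 years.
CZK accumulates by 1 + 0.0516×1/12 = 1.004300.
USD growth factor: 1 + 0.0030×1/12 = 1.000250.
CIP: F = S · (grow CZK)/(grow USD) = 25.218 × 1.004300/1.000250 = 25.320107 CZK per USD.

25.3201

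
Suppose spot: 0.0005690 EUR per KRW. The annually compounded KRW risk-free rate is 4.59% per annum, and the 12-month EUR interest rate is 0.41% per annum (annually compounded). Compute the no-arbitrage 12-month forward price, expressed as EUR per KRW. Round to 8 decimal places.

0.00054626

T = 1 year.
Growth of 1 EUR over T: (1 + 0.0041)^1 = 1.004100.
KRW accumulates by (1 + 0.0459)^1 = 1.045900.
CIP: F = S · (grow EUR)/(grow KRW) = 0.000569 × 1.004100/1.045900 = 0.0005462596 EUR per KRW.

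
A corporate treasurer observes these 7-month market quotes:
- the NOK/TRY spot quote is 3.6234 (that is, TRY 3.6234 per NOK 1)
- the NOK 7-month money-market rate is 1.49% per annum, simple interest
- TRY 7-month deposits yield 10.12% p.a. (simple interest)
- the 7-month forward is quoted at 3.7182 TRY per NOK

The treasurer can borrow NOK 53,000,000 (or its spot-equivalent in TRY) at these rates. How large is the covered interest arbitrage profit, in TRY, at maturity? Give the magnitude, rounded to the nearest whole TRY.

TRY 4,599,553

T = 7/12 years.
Keep in NOK, deliver into the forward: 53,000,000·1.00869166667·3.7182 = TRY 198,777,419.82.
Swap to TRY now, deposit: 53,000,000·3.6234·1.05903333333 = TRY 203,376,973.14.
The quoted forward undervalues NOK, so borrow NOK, convert to TRY at spot, deposit the TRY at 10.12%, and buy NOK forward at 3.7182 to cover the loan.
Arbitrage profit = |198,777,419.82 − 203,376,973.14| = TRY 4,599,553.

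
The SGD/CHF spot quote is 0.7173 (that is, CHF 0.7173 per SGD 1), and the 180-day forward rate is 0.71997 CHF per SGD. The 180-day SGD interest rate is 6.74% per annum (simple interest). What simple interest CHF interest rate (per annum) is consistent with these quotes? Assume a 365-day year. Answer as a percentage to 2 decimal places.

T = 180/365 years.
By CIP, F/S equals the CHF-to-SGD growth ratio: 0.71997/0.7173 = 1.0037223.
SGD growth factor: 1 + 0.0674×180/365 = 1.0332384.
Hence g_CHF = 1.0370844.
r = (1.0370844 − 1)/(180/365) = 0.075199 → 7.52%.

7.52%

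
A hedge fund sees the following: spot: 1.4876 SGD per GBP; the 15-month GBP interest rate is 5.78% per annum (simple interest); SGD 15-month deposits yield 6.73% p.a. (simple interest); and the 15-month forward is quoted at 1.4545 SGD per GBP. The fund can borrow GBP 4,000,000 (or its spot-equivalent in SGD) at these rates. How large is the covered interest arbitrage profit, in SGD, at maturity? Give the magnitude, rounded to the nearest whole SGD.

SGD 212,627

T = 15/12 years.
Keep in GBP, deliver into the forward: 4,000,000·1.072250·1.4545 = SGD 6,238,350.50.
Swap to SGD now, deposit: 4,000,000·1.4876·1.084125 = SGD 6,450,977.40.
The quoted forward undervalues GBP, so borrow GBP, convert to SGD at spot, deposit the SGD at 6.73%, and buy GBP forward at 1.4545 to cover the loan.
Profit = 6,450,977.40 − 6,238,350.50 = SGD 212,627.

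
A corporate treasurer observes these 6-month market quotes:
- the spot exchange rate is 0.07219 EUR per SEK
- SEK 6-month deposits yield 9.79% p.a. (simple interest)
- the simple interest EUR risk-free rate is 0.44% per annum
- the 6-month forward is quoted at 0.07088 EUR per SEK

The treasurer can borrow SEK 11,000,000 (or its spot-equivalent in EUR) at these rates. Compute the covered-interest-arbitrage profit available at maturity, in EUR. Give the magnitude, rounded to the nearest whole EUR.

T = 6/12 years.
Route A — deposit SEK, sell forward: 11,000,000 × 1.048950 × 0.07088 = EUR 817,845.34.
Route B — convert at spot, deposit EUR: 11,000,000 × 0.07219 × 1.002200 = EUR 795,837.00.
The quoted forward overvalues SEK, so borrow EUR, buy SEK at spot, deposit the SEK at 9.79%, and sell the proceeds forward at 0.07088.
Arbitrage profit = |817,845.34 − 795,837.00| = EUR 22,008.

EUR 22,008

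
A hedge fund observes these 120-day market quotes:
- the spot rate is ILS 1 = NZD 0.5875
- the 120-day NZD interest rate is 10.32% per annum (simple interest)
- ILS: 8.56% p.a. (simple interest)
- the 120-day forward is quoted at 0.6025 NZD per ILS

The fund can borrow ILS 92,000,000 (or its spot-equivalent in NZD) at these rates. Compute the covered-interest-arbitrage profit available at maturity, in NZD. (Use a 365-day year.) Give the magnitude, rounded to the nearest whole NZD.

NZD 1,106,087

T = 120/365 years.
Route A — deposit ILS, sell forward: 92,000,000 × 1.0281424658 × 0.6025 = NZD 56,989,936.88.
Route B — convert at spot, deposit NZD: 92,000,000 × 0.5875 × 1.0339287671 = NZD 55,883,849.86.
The quoted forward overvalues ILS, so borrow NZD, buy ILS at spot, deposit the ILS at 8.56%, and sell the proceeds forward at 0.6025.
Profit = 56,989,936.88 − 55,883,849.86 = NZD 1,106,087.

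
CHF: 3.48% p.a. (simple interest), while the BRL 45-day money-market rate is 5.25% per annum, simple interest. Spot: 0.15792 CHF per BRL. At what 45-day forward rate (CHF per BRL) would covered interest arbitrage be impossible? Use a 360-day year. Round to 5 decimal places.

0.15757

T = 45/360 years.
CHF growth factor: 1 + 0.0348×45/360 = 1.004350.
BRL accumulates by 1 + 0.0525×45/360 = 1.0065625.
Forward (CHF per BRL) = 0.15792 × 1.004350 / 1.0065625 = 0.1575729.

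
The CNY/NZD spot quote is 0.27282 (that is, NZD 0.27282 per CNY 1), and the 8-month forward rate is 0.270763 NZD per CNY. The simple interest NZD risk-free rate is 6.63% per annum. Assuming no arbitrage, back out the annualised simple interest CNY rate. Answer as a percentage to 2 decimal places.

T = 8/12 years.
CIP gives F = S · g_NZD/g_CNY, so g_NZD/g_CNY = 0.270763/0.27282 = 0.9924602.
The NZD side grows by 1 + 0.0663×8/12 = 1.044200.
That pins the CNY growth at 1.0521329.
(1.0521329 − 1)/T = 0.078199, i.e. 7.82%.

7.82%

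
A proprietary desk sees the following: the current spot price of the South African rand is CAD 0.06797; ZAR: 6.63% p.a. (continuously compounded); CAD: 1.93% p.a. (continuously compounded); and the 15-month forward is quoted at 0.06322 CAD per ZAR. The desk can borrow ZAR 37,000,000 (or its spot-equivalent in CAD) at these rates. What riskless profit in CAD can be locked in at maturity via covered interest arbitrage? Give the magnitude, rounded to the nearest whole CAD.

T = 15/12 years.
Invest the ZAR and cover forward: 37,000,000 × 1.086405999 × 0.06322 = CAD 2,541,255.73.
Convert at spot and invest in CAD: 37,000,000 × 0.06797 × 1.024418362 = CAD 2,576,299.49.
The quoted forward undervalues ZAR, so borrow ZAR, convert to CAD at spot, deposit the CAD at 1.93%, and buy ZAR forward at 0.06322 to cover the loan.
Profit = 2,576,299.49 − 2,541,255.73 = CAD 35,044.

CAD 35,044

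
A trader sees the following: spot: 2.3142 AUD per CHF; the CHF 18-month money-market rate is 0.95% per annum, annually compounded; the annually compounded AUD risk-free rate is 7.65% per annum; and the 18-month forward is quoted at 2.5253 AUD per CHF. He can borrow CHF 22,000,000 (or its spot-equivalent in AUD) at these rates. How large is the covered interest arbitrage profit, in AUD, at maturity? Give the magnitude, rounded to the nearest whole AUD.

AUD 514,786

T = 18/12 years.
Keep in CHF, deliver into the forward: 22,000,000·1.0142837904·2.5253 = AUD 56,350,158.83.
Swap to AUD now, deposit: 22,000,000·2.3142·1.116917386 = AUD 56,864,944.72.
The quoted forward undervalues CHF, so borrow CHF, convert to AUD at spot, deposit the AUD at 7.65%, and buy CHF forward at 2.5253 to cover the loan.
Arbitrage profit = |56,350,158.83 − 56,864,944.72| = AUD 514,786.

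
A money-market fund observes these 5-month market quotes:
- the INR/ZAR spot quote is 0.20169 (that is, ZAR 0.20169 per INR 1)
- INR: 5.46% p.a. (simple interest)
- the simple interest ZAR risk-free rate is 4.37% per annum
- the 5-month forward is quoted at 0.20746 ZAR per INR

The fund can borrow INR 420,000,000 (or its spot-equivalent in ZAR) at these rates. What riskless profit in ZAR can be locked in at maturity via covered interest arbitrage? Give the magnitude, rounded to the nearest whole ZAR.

ZAR 2,863,256

T = 5/12 years.
Keep in INR, deliver into the forward: 420,000,000·1.022750·0.20746 = ZAR 89,115,480.30.
Swap to ZAR now, deposit: 420,000,000·0.20169·1.0182083333 = ZAR 86,252,224.27.
The quoted forward overvalues INR, so borrow ZAR, buy INR at spot, deposit the INR at 5.46%, and sell the proceeds forward at 0.20746.
Profit = 89,115,480.30 − 86,252,224.27 = ZAR 2,863,256.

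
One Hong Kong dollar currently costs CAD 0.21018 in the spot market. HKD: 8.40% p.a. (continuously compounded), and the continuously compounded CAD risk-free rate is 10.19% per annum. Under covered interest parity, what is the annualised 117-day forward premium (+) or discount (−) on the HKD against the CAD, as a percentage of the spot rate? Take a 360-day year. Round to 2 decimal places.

T = 117/360 years.
No-arbitrage forward: 0.21018 × 1.033672 / 1.0276761 = 0.21140628 CAD/HKD.
(F − S)/S ÷ T = (0.21140628 − 0.21018)/0.21018/(117/360) = 0.017952 → 1.80%.

+1.80%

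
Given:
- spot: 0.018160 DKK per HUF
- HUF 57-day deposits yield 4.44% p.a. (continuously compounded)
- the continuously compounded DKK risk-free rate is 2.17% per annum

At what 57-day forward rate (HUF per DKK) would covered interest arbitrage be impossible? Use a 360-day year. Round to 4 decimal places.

T = 57/360 years.
DKK accumulates by e^(0.0217×57/360) = 1.00344174.
HUF accumulates by e^(0.0444×57/360) = 1.00705477.
CIP: F = S · (grow DKK)/(grow HUF) = 0.01816 × 1.00344174/1.00705477 = 0.018094847 DKK per HUF.
Quoted the other way: 1/0.018094847 = 55.2644 HUF per DKK.

55.2644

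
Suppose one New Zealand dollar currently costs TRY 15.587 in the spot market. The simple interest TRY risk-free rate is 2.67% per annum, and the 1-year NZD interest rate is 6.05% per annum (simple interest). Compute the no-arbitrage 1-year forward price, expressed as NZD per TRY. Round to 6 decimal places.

T = 1 year.
Growth of 1 TRY over T: 1 + 0.0267×1 = 1.026700.
NZD growth factor: 1 + 0.0605×1 = 1.060500.
Forward (TRY per NZD) = 15.587 × 1.026700 / 1.060500 = 15.09021.
Quoted the other way: 1/15.09021 = 0.066268 NZD per TRY.

0.066268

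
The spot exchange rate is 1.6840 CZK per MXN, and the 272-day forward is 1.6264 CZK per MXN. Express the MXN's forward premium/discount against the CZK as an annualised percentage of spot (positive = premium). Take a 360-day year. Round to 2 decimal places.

T = 272/360 years.
MXN trades forward at -3.42043% vs spot over the period.
×(1/T) gives -4.53% p.a.

-4.53%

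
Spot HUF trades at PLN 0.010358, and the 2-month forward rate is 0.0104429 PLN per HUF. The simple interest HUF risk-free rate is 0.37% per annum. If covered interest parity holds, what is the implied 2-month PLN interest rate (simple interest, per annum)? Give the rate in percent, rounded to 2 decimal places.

5.29%

T = 2/12 years.
F/S = 0.0104429/0.010358 = 1.0081966 = (growth of PLN) / (growth of HUF).
The HUF side grows by 1 + 0.0037×2/12 = 1.0006167.
So the PLN growth factor = 1.0088184.
r = (1.0088184 − 1)/(2/12) = 0.052910 → 5.29%.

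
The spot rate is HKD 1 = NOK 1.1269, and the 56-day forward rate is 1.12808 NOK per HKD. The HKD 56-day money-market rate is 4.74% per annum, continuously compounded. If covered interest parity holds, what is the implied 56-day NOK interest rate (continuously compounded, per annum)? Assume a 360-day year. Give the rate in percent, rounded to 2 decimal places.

5.41%

T = 56/360 years.
F/S = 1.12808/1.1269 = 1.0010471 = (growth of NOK) / (growth of HKD).
The HKD side grows by e^(0.0474×56/360) = 1.0074006.
Hence g_NOK = 1.0084554.
r = ln(1.0084554)/(56/360) = 0.054128 → 5.41%.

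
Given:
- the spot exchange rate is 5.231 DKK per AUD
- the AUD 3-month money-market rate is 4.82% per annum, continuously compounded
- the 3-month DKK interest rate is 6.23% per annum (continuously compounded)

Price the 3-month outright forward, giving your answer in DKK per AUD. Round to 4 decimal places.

5.2495

T = 3/12 years.
Growth of 1 DKK over T: e^(0.0623×3/12) = 1.0156969.
AUD growth factor: e^(0.0482×3/12) = 1.0121229.
CIP: F = S · (grow DKK)/(grow AUD) = 5.231 × 1.0156969/1.0121229 = 5.249472 DKK per AUD.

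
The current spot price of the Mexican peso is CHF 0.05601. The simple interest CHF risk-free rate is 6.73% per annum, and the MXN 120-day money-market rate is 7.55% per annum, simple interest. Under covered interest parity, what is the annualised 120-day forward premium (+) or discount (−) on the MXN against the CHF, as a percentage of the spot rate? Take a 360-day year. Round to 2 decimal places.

T = 120/360 years.
CIP forward (CHF per MXN) = 0.05601 × 1.0224333/1.0251667 = 0.05586066.
(F − S)/S ÷ T = (0.05586066 − 0.05601)/0.05601/(120/360) = -0.007999 → -0.80%.

-0.80%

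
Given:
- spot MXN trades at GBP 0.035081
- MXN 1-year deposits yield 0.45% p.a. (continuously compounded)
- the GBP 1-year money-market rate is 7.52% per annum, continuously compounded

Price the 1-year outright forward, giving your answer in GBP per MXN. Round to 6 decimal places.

T = 1 year.
GBP accumulates by e^(0.0752×1) = 1.0780997.
MXN growth factor: e^(0.0045×1) = 1.0045101.
Forward (GBP per MXN) = 0.035081 × 1.0780997 / 1.0045101 = 0.03765101.

0.037651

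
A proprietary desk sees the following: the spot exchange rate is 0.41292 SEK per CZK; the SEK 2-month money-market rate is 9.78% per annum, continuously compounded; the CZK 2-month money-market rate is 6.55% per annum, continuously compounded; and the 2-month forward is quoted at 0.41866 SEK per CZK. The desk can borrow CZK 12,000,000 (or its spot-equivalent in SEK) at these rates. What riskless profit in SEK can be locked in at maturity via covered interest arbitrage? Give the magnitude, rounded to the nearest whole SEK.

SEK 42,596

T = 2/12 years.
Keep in CZK, deliver into the forward: 12,000,000·1.010976471·0.41866 = SEK 5,079,064.91.
Swap to SEK now, deposit: 12,000,000·0.41292·1.01643357 = SEK 5,036,469.00.
The quoted forward overvalues CZK, so borrow SEK, buy CZK at spot, deposit the CZK at 6.55%, and sell the proceeds forward at 0.41866.
Profit = 5,079,064.91 − 5,036,469.00 = SEK 42,596.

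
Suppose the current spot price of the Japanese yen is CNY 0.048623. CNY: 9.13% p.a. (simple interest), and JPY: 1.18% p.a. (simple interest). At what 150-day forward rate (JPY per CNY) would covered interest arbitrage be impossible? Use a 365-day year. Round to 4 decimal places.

T = 150/365 years.
CNY accumulates by 1 + 0.0913×150/365 = 1.03752055.
JPY growth factor: 1 + 0.0118×150/365 = 1.00484932.
Forward (CNY per JPY) = 0.048623 × 1.03752055 / 1.00484932 = 0.050203907.
Quoted the other way: 1/0.050203907 = 19.9188 JPY per CNY.

19.9188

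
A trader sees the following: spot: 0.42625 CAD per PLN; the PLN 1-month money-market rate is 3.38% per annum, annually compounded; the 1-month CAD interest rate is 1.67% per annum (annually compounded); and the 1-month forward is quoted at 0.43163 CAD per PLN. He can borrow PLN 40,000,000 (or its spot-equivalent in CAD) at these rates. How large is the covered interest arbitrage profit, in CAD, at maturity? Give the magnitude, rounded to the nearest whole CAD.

CAD 239,545

T = 1/12 years.
Invest the PLN and cover forward: 40,000,000 × 1.0027739515 × 0.43163 = CAD 17,313,092.83.
Convert at spot and invest in CAD: 40,000,000 × 0.42625 × 1.0013811269 = CAD 17,073,548.21.
The quoted forward overvalues PLN, so borrow CAD, buy PLN at spot, deposit the PLN at 3.38%, and sell the proceeds forward at 0.43163.
Profit = 17,313,092.83 − 17,073,548.21 = CAD 239,545.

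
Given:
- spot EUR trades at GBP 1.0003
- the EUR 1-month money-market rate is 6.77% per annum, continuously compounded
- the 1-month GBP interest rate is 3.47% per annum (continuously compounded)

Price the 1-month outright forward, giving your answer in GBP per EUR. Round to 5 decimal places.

0.99755

T = 1/12 years.
GBP growth factor: e^(0.0347×1/12) = 1.0028959.
Growth of 1 EUR over T: e^(0.0677×1/12) = 1.0056576.
So F = 1.0003 × 1.0028959 / 1.0056576 = 0.9975530 (GBP/EUR).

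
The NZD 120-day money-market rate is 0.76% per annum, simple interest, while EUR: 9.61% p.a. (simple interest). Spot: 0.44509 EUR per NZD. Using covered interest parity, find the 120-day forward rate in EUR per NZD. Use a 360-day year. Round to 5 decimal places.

0.45819

T = 120/360 years.
EUR growth factor: 1 + 0.0961×120/360 = 1.0320333.
NZD growth factor: 1 + 0.0076×120/360 = 1.0025333.
CIP: F = S · (grow EUR)/(grow NZD) = 0.44509 × 1.0320333/1.0025333 = 0.4581870 EUR per NZD.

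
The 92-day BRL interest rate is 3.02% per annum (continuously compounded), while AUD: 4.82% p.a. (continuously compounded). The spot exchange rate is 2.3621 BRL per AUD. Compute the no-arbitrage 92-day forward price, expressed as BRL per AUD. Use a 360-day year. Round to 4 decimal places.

2.3513

T = 92/360 years.
Growth of 1 BRL over T: e^(0.0302×92/360) = 1.0077476.
Growth of 1 AUD over T: e^(0.0482×92/360) = 1.012394.
So F = 2.3621 × 1.0077476 / 1.012394 = 2.351259 (BRL/AUD).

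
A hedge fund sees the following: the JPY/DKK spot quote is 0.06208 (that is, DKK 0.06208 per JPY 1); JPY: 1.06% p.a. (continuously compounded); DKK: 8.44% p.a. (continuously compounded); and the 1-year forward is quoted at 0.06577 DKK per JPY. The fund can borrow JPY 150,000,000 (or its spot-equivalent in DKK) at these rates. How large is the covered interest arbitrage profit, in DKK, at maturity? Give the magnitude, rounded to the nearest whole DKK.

T = 1 year.
Invest the JPY and cover forward: 150,000,000 × 1.010656379 × 0.06577 = DKK 9,970,630.51.
Convert at spot and invest in DKK: 150,000,000 × 0.06208 × 1.088064032 = DKK 10,132,052.27.
The quoted forward undervalues JPY, so borrow JPY, convert to DKK at spot, deposit the DKK at 8.44%, and buy JPY forward at 0.06577 to cover the loan.
The gap between the two covered legs is DKK 161,422.

DKK 161,422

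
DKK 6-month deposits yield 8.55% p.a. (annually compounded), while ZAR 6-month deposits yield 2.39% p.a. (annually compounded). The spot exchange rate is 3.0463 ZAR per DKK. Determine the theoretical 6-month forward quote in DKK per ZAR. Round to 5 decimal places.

0.33800

T = 6/12 years.
ZAR accumulates by (1 + 0.0239)^(6/12) = 1.0118794.
DKK growth factor: (1 + 0.0855)^(6/12) = 1.0418733.
CIP: F = S · (grow ZAR)/(grow DKK) = 3.0463 × 1.0118794/1.0418733 = 2.958602 ZAR per DKK.
Invert for DKK per ZAR: 1 / 2.958602 = 0.33800.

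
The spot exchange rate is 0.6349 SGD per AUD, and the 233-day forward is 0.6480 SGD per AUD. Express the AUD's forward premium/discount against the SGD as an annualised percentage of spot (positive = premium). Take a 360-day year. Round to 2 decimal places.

T = 233/360 years.
Period premium: (0.6480 − 0.6349)/0.6349 = 0.0206332.
×(1/T) gives 3.19% p.a.

+3.19%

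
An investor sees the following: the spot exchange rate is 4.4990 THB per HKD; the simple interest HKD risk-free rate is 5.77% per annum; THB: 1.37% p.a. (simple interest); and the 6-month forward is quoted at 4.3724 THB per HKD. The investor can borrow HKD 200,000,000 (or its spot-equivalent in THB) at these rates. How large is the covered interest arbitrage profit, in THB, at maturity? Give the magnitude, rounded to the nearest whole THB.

T = 6/12 years.
Route A — deposit HKD, sell forward: 200,000,000 × 1.028850 × 4.3724 = THB 899,708,748.00.
Route B — convert at spot, deposit THB: 200,000,000 × 4.4990 × 1.006850 = THB 905,963,630.00.
The quoted forward undervalues HKD, so borrow HKD, convert to THB at spot, deposit the THB at 1.37%, and buy HKD forward at 4.3724 to cover the loan.
The gap between the two covered legs is THB 6,254,882.

THB 6,254,882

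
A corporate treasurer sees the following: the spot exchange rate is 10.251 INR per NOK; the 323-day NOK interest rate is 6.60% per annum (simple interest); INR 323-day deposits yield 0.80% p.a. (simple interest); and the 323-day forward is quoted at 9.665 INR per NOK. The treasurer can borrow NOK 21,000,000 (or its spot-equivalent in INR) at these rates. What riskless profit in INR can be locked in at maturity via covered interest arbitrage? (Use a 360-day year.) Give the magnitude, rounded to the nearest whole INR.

T = 323/360 years.
Route A — deposit NOK, sell forward: 21,000,000 × 1.05921666667 × 9.665 = INR 214,983,910.75.
Route B — convert at spot, deposit INR: 21,000,000 × 10.251 × 1.00717777778 = INR 216,816,167.40.
The quoted forward undervalues NOK, so borrow NOK, convert to INR at spot, deposit the INR at 0.80%, and buy NOK forward at 9.665 to cover the loan.
Arbitrage profit = |214,983,910.75 − 216,816,167.40| = INR 1,832,257.

INR 1,832,257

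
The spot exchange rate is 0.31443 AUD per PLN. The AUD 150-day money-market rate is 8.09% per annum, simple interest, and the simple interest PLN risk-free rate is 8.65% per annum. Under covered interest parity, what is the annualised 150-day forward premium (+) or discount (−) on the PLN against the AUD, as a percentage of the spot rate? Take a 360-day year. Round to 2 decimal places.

-0.54%

T = 150/360 years.
CIP forward (AUD per PLN) = 0.31443 × 1.0337083/1.0360417 = 0.31372183.
Annualised premium = (F − S)/S × (1/T) = (0.31372183 − 0.31443)/0.31443 ÷ (150/360) = -0.54%.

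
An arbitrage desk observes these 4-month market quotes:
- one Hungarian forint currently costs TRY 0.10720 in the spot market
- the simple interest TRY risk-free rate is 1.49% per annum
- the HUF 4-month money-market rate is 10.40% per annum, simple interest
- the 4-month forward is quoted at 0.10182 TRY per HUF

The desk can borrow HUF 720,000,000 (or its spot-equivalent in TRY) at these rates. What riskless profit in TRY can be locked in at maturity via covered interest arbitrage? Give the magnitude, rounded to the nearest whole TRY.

TRY 1,715,520

T = 4/12 years.
Route A — deposit HUF, sell forward: 720,000,000 × 1.0346666667 × 0.10182 = TRY 75,851,827.20.
Route B — convert at spot, deposit TRY: 720,000,000 × 0.10720 × 1.0049666667 = TRY 77,567,347.20.
The quoted forward undervalues HUF, so borrow HUF, convert to TRY at spot, deposit the TRY at 1.49%, and buy HUF forward at 0.10182 to cover the loan.
Arbitrage profit = |75,851,827.20 − 77,567,347.20| = TRY 1,715,520.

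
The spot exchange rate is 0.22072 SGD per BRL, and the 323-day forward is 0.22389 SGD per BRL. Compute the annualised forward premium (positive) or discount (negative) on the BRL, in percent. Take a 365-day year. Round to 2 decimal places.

T = 323/365 years.
BRL trades forward at +1.43621% vs spot over the period.
Per annum: 0.0143621 / (323/365) = 0.016230 = 1.62%.

+1.62%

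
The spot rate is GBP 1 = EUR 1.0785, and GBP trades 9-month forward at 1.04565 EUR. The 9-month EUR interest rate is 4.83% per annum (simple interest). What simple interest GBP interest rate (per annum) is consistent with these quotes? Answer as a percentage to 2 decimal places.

T = 9/12 years.
F/S = 1.04565/1.0785 = 0.9695410 = (growth of EUR) / (growth of GBP).
EUR growth factor: 1 + 0.0483×9/12 = 1.036225.
That pins the GBP growth at 1.0687789.
(1.0687789 − 1)/T = 0.091705, i.e. 9.17%.

9.17%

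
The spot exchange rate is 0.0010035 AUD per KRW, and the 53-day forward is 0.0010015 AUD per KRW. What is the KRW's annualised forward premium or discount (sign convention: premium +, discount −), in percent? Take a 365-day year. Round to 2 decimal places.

T = 53/365 years.
Period premium: (0.0010015 − 0.0010035)/0.0010035 = -0.0019930.
Per annum: -0.0019930 / (53/365) = -0.013725 = -1.37%.

-1.37%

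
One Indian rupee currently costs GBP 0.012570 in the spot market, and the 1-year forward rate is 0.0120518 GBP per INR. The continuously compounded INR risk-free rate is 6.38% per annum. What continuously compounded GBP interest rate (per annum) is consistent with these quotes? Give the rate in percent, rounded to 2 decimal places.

2.17%

T = 1 year.
F/S = 0.0120518/0.01257 = 0.9587749 = (growth of GBP) / (growth of INR).
INR growth factor: e^(0.0638×1) = 1.0658792.
Hence g_GBP = 1.0219382.
r = ln(1.0219382)/1 = 0.021701 → 2.17%.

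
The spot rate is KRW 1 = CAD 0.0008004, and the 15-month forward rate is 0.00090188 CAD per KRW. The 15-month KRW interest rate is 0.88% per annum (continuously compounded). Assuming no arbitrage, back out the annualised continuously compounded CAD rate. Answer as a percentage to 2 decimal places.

T = 15/12 years.
CIP gives F = S · g_CAD/g_KRW, so g_CAD/g_KRW = 0.00090188/0.0008004 = 1.1267866.
KRW growth factor: e^(0.0088×15/12) = 1.0110607.
So the CAD growth factor = 1.1392496.
Take logs: ln 1.1392496 / (15/12) = 0.104296, so 10.43%.

10.43%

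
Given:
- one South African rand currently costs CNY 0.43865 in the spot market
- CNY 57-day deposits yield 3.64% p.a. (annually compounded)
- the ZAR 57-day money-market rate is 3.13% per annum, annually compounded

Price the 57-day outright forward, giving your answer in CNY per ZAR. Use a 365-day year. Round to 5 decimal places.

0.43899

T = 57/365 years.
CNY accumulates by (1 + 0.0364)^(57/365) = 1.005599.
ZAR growth factor: (1 + 0.0313)^(57/365) = 1.0048246.
Forward (CNY per ZAR) = 0.43865 × 1.005599 / 1.0048246 = 0.4389881.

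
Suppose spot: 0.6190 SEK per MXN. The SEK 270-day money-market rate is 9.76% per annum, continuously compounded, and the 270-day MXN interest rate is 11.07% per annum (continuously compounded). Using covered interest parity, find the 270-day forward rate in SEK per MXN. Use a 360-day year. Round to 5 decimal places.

T = 270/360 years.
Growth of 1 SEK over T: e^(0.0976×270/360) = 1.0759457.
MXN growth factor: e^(0.1107×270/360) = 1.086569.
Forward (SEK per MXN) = 0.619 × 1.0759457 / 1.086569 = 0.6129481.

0.61295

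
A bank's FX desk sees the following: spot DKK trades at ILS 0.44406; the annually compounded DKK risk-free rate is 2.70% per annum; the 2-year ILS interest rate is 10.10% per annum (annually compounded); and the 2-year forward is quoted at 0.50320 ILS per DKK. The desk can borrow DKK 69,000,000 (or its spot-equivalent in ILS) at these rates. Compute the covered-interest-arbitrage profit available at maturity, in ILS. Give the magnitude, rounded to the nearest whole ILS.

T = 2 years.
Invest the DKK and cover forward: 69,000,000 × 1.054729 × 0.50320 = ILS 36,621,034.66.
Convert at spot and invest in ILS: 69,000,000 × 0.44406 × 1.212201 = ILS 37,142,008.35.
The quoted forward undervalues DKK, so borrow DKK, convert to ILS at spot, deposit the ILS at 10.10%, and buy DKK forward at 0.50320 to cover the loan.
The gap between the two covered legs is ILS 520,974.

ILS 520,974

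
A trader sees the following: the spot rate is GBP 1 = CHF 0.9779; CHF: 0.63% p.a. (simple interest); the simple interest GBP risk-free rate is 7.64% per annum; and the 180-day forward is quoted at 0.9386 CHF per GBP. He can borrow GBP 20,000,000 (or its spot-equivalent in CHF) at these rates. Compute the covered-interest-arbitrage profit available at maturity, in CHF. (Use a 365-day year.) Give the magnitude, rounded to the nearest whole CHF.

CHF 139,497

T = 180/365 years.
Keep in GBP, deliver into the forward: 20,000,000·1.0376767123·0.9386 = CHF 19,479,267.24.
Swap to CHF now, deposit: 20,000,000·0.9779·1.0031068493 = CHF 19,618,763.76.
The quoted forward undervalues GBP, so borrow GBP, convert to CHF at spot, deposit the CHF at 0.63%, and buy GBP forward at 0.9386 to cover the loan.
The gap between the two covered legs is CHF 139,497.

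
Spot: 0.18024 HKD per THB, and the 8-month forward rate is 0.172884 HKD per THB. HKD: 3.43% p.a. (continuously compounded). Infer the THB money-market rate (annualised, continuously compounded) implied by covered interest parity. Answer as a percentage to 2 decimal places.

9.68%

T = 8/12 years.
By CIP, F/S equals the HKD-to-THB growth ratio: 0.172884/0.18024 = 0.9591877.
The HKD side grows by e^(0.0343×8/12) = 1.0231301.
So the THB growth factor = 1.0666631.
r = ln(1.0666631)/(8/12) = 0.096803 → 9.68%.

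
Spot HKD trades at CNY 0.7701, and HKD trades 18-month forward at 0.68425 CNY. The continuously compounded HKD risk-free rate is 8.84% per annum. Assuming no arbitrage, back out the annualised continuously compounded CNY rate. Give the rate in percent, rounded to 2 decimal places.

T = 18/12 years.
By CIP, F/S equals the CNY-to-HKD growth ratio: 0.68425/0.7701 = 0.8885210.
HKD growth factor: e^(0.0884×18/12) = 1.1417932.
That pins the CNY growth at 1.0145072.
Take logs: ln 1.0145072 / (18/12) = 0.009602, so 0.96%.

0.96%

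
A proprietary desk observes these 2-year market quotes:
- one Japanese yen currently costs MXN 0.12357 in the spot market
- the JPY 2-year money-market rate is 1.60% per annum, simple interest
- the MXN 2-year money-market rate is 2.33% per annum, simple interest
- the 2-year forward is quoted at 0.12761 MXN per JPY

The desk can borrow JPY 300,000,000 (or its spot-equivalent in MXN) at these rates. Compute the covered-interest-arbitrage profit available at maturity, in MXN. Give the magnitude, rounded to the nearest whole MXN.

T = 2 years.
Invest the JPY and cover forward: 300,000,000 × 1.032000 × 0.12761 = MXN 39,508,056.00.
Convert at spot and invest in MXN: 300,000,000 × 0.12357 × 1.046600 = MXN 38,798,508.60.
The quoted forward overvalues JPY, so borrow MXN, buy JPY at spot, deposit the JPY at 1.60%, and sell the proceeds forward at 0.12761.
Arbitrage profit = |39,508,056.00 − 38,798,508.60| = MXN 709,547.

MXN 709,547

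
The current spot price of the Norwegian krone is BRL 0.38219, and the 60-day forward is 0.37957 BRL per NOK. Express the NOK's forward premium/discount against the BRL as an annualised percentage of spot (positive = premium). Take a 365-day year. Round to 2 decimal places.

T = 60/365 years.
NOK trades forward at -0.68552% vs spot over the period.
Annualise by dividing by T: -0.0068552 / (60/365) = -0.041702 → -4.17%.

-4.17%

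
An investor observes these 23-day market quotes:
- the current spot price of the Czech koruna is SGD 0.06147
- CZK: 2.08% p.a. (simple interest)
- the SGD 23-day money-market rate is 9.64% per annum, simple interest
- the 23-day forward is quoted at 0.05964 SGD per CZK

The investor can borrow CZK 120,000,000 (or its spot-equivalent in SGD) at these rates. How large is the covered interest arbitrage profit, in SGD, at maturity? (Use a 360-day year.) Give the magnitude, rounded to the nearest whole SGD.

T = 23/360 years.
Keep in CZK, deliver into the forward: 120,000,000·1.001328889·0.05964 = SGD 7,166,310.59.
Swap to SGD now, deposit: 120,000,000·0.06147·1.006158889 = SGD 7,421,830.43.
The quoted forward undervalues CZK, so borrow CZK, convert to SGD at spot, deposit the SGD at 9.64%, and buy CZK forward at 0.05964 to cover the loan.
The gap between the two covered legs is SGD 255,520.

SGD 255,520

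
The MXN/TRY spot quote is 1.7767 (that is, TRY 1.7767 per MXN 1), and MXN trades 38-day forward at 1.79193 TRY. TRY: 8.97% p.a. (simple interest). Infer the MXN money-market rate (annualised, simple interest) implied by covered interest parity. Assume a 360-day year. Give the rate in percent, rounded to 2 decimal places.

0.84%

T = 38/360 years.
CIP gives F = S · g_TRY/g_MXN, so g_TRY/g_MXN = 1.79193/1.7767 = 1.0085721.
TRY growth factor: 1 + 0.0897×38/360 = 1.0094683.
Hence g_MXN = 1.0008886.
(1.0008886 − 1)/T = 0.008418, i.e. 0.84%.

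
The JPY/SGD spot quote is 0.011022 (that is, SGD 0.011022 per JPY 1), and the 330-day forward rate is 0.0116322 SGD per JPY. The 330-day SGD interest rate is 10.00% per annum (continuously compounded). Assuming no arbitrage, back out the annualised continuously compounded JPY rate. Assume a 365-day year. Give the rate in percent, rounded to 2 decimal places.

4.04%

T = 330/365 years.
CIP gives F = S · g_SGD/g_JPY, so g_SGD/g_JPY = 0.0116322/0.011022 = 1.0553620.
The SGD side grows by e^(0.1000×330/365) = 1.094624.
So the JPY growth factor = 1.0372024.
r = ln(1.0372024)/(330/365) = 0.040401 → 4.04%.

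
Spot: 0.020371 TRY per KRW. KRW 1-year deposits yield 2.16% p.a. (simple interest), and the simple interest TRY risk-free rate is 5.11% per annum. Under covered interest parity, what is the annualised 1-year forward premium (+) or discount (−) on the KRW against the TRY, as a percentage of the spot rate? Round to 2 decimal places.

T = 1 year.
F = S · g_TRY/g_KRW = 0.020371 × 1.051100/1.021600 = 0.020959239.
Annualised premium = (F − S)/S × (1/T) = (0.020959239 − 0.020371)/0.020371 ÷ 1 = 2.89%.

+2.89%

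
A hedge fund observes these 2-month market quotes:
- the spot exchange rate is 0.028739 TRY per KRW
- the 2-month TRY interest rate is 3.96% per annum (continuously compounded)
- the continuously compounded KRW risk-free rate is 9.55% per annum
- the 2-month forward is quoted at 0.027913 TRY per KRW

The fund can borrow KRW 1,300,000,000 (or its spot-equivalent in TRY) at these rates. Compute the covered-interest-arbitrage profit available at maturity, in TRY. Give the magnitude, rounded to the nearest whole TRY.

TRY 739,009

T = 2/12 years.
Keep in KRW, deliver into the forward: 1,300,000,000·1.0160440115·0.027913 = TRY 36,869,087.44.
Swap to TRY now, deposit: 1,300,000,000·0.028739·1.006621828 = TRY 37,608,096.13.
The quoted forward undervalues KRW, so borrow KRW, convert to TRY at spot, deposit the TRY at 3.96%, and buy KRW forward at 0.027913 to cover the loan.
Arbitrage profit = |36,869,087.44 − 37,608,096.13| = TRY 739,009.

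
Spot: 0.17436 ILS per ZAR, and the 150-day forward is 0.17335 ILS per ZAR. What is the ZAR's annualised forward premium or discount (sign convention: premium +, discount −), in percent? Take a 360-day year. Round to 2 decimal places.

-1.39%

T = 150/360 years.
ZAR trades forward at -0.57926% vs spot over the period.
×(1/T) gives -1.39% p.a.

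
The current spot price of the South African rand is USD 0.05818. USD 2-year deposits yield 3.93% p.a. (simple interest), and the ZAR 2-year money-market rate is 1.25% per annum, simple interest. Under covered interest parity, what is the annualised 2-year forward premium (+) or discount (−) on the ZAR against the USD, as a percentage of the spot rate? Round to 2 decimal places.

T = 2 years.
CIP forward (USD per ZAR) = 0.05818 × 1.078600/1.025000 = 0.06122239.
Annualised premium = (F − S)/S × (1/T) = (0.06122239 − 0.05818)/0.05818 ÷ 2 = 2.61%.

+2.61%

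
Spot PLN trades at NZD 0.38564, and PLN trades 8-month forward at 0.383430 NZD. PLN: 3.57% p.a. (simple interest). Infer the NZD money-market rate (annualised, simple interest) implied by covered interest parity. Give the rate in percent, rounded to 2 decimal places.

2.69%

T = 8/12 years.
CIP gives F = S · g_NZD/g_PLN, so g_NZD/g_PLN = 0.38343/0.38564 = 0.9942693.
PLN growth factor: 1 + 0.0357×8/12 = 1.023800.
Hence g_NZD = 1.0179329.
(1.0179329 − 1)/T = 0.026899, i.e. 2.69%.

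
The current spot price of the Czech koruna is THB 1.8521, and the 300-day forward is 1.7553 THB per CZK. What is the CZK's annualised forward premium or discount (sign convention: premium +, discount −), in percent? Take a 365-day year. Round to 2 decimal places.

-6.36%

T = 300/365 years.
Period premium: (1.7553 − 1.8521)/1.8521 = -0.0522650.
Annualise by dividing by T: -0.0522650 / (300/365) = -0.063589 → -6.36%.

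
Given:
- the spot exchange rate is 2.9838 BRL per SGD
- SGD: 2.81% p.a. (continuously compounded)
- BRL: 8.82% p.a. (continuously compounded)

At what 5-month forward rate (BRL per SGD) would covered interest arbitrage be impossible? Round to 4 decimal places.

T = 5/12 years.
BRL growth factor: e^(0.0882×5/12) = 1.0374336.
SGD accumulates by e^(0.0281×5/12) = 1.0117771.
So F = 2.9838 × 1.0374336 / 1.0117771 = 3.059463 (BRL/SGD).

3.0595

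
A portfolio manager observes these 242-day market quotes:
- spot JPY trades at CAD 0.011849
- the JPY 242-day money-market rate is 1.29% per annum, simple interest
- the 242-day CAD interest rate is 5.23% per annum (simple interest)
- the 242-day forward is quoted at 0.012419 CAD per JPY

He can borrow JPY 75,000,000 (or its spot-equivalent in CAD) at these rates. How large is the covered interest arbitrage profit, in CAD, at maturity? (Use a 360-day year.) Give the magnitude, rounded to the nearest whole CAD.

T = 242/360 years.
Keep in JPY, deliver into the forward: 75,000,000·1.00867167·0.012419 = CAD 939,502.01.
Swap to CAD now, deposit: 75,000,000·0.011849·1.03515722 = CAD 919,918.34.
The quoted forward overvalues JPY, so borrow CAD, buy JPY at spot, deposit the JPY at 1.29%, and sell the proceeds forward at 0.012419.
The gap between the two covered legs is CAD 19,584.

CAD 19,584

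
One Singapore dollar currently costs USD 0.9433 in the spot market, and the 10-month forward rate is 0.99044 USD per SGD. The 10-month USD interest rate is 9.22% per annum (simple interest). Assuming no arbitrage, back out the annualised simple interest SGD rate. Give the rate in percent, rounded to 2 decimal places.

T = 10/12 years.
By CIP, F/S equals the USD-to-SGD growth ratio: 0.99044/0.9433 = 1.0499735.
USD growth factor: 1 + 0.0922×10/12 = 1.0768333.
That pins the SGD growth at 1.0255814.
(1.0255814 − 1)/T = 0.030698, i.e. 3.07%.

3.07%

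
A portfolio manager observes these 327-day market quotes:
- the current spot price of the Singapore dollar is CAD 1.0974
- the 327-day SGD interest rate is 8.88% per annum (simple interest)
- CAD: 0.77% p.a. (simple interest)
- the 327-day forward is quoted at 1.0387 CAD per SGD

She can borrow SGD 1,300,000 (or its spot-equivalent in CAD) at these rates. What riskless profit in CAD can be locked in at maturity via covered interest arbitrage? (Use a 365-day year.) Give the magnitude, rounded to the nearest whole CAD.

T = 327/365 years.
Keep in SGD, deliver into the forward: 1,300,000·1.079555068·1.0387 = CAD 1,457,734.00.
Swap to CAD now, deposit: 1,300,000·1.0974·1.006898356 = CAD 1,436,461.33.
The quoted forward overvalues SGD, so borrow CAD, buy SGD at spot, deposit the SGD at 8.88%, and sell the proceeds forward at 1.0387.
The gap between the two covered legs is CAD 21,273.

CAD 21,273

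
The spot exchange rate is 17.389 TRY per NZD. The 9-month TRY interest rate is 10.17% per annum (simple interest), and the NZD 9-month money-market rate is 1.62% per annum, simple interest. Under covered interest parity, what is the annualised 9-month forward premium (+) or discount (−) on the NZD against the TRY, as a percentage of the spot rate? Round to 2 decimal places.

+8.45%

T = 9/12 years.
No-arbitrage forward: 17.389 × 1.076275 / 1.012150 = 18.490684 TRY/NZD.
(F − S)/S ÷ T = (18.490684 − 17.389)/17.389/(9/12) = 0.084474 → 8.45%.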